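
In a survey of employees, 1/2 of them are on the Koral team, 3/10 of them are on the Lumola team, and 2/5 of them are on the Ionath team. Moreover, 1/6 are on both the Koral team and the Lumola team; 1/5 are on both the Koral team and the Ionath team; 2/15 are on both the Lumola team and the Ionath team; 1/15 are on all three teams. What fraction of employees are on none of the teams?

7/30

Inclusion–exclusion gives
P(≥1) = 1/2 + 3/10 + 2/5 − 1/6 − 1/5 − 2/15 + 1/15 = 23/30
P(none) = 1 − 23/30 = 7/30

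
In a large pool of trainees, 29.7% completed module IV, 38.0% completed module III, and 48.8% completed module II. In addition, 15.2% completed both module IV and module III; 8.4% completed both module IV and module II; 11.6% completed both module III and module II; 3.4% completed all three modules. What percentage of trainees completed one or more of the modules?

84.7%

P(union) = 29.7 + 38.0 + 48.8 − 15.2 − 8.4 − 11.6 + 3.4 = 84.7%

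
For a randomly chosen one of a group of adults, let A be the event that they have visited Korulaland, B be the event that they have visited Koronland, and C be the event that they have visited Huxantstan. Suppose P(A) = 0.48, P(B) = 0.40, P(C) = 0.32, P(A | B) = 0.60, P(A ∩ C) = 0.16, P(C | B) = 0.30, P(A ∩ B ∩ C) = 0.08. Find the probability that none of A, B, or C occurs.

P(A ∩ B) = P(B)·P(A|B) = 0.40 × 0.60 = 0.24
P(B ∩ C) = P(B)·P(C|B) = 0.40 × 0.30 = 0.12
Inclusion–exclusion gives
P(A ∪ B ∪ C) = 0.48 + 0.40 + 0.32 − 0.24 − 0.16 − 0.12 + 0.08 = 0.76
P(none) = 1 − 0.76 = 0.24

0.24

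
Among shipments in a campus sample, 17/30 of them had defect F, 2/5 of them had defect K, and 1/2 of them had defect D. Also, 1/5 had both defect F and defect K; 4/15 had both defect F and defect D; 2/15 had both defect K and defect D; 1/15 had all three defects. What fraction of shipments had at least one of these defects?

Inclusion–exclusion gives
P(at least one) = 17/30 + 2/5 + 1/2 − 1/5 − 4/15 − 2/15 + 1/15 = 14/15

14/15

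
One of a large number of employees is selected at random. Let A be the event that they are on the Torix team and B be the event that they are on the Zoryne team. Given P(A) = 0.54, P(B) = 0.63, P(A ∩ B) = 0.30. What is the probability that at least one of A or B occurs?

0.87

Apply inclusion-exclusion:
P(A ∪ B) = 0.54 + 0.63 − 0.30 = 0.87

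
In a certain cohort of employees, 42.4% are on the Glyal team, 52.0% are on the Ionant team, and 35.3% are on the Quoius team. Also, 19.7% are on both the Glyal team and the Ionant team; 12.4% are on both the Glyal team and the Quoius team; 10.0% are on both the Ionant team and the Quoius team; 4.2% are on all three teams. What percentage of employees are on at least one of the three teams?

91.8%

Apply inclusion-exclusion:
P(union) = 42.4 + 52.0 + 35.3 − 19.7 − 12.4 − 10.0 + 4.2 = 91.8%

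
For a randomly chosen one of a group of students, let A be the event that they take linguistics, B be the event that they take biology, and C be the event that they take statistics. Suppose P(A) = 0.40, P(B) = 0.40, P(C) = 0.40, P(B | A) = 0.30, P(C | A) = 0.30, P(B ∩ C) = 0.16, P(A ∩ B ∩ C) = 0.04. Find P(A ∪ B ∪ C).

P(A ∩ B) = P(A)·P(B|A) = 0.40 × 0.30 = 0.12
P(A ∩ C) = P(A)·P(C|A) = 0.40 × 0.30 = 0.12
P(A ∪ B ∪ C) = 0.40 + 0.40 + 0.40 − 0.12 − 0.12 − 0.16 + 0.04 = 0.84

0.84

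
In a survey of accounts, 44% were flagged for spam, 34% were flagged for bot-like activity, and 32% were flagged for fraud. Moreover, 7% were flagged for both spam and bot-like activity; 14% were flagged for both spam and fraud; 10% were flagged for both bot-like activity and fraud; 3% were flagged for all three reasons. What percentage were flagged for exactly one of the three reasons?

P(exactly one) = 44 + 34 + 32 − 2·7 − 2·14 − 2·10 + 3·3 = 57%

57%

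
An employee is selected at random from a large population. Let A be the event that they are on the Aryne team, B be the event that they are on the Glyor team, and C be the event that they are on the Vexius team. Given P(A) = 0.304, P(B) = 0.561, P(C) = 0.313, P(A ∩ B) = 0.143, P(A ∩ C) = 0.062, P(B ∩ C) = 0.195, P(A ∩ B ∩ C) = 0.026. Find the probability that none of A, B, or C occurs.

0.196

Apply inclusion-exclusion:
P(A ∪ B ∪ C) = 0.304 + 0.561 + 0.313 − 0.143 − 0.062 − 0.195 + 0.026 = 0.804
P(none) = 1 − 0.804 = 0.196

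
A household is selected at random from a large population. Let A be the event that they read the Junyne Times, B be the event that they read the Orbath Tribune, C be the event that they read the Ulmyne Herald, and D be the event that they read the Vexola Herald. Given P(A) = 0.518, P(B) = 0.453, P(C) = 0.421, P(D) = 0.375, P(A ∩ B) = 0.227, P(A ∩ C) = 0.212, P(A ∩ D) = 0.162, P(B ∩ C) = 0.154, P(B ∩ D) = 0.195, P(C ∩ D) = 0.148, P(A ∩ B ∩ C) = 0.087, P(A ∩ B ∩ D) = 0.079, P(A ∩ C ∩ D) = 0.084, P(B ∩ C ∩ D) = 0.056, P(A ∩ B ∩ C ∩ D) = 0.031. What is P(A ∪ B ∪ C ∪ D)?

0.944

Inclusion–exclusion gives
P(A ∪ B ∪ C ∪ D) = 0.518 + 0.453 + 0.421 + 0.375 − 0.227 − 0.212 − 0.162 − 0.154 − 0.195 − 0.148 + 0.087 + 0.079 + 0.084 + 0.056 − 0.031 = 0.944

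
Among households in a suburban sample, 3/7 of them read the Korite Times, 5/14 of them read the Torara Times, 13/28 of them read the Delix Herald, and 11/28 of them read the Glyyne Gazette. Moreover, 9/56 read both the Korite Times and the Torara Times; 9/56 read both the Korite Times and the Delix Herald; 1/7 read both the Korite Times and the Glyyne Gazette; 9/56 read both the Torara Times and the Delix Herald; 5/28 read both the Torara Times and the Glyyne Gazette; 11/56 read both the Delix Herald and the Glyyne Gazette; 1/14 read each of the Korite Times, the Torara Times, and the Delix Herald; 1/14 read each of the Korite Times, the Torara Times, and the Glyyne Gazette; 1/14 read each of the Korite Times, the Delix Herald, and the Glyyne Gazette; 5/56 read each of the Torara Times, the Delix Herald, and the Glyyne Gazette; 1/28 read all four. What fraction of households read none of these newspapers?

P(≥1) = 3/7 + 5/14 + 13/28 + 11/28 − 9/56 − 9/56 − 1/7 − 9/56 − 5/28 − 11/56 + 1/14 + 1/14 + 1/14 + 5/56 − 1/28 = 51/56
P(none) = 1 − 51/56 = 5/56

5/56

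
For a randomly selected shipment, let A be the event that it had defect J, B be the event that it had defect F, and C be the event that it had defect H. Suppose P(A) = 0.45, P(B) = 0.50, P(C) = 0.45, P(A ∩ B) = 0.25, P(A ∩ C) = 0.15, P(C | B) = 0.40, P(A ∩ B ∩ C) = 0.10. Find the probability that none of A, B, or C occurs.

P(B ∩ C) = P(B)·P(C|B) = 0.50 × 0.40 = 0.20
Inclusion–exclusion gives
P(A ∪ B ∪ C) = 0.45 + 0.50 + 0.45 − 0.25 − 0.15 − 0.20 + 0.10 = 0.90
P(none) = 1 − 0.90 = 0.10

0.10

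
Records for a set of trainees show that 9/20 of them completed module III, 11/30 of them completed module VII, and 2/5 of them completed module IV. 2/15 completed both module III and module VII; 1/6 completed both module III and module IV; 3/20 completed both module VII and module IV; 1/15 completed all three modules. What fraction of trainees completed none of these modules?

1/6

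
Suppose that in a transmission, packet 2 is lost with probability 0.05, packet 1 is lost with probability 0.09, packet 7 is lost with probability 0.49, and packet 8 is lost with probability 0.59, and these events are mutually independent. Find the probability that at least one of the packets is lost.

P(none) = (1 − 0.05) × (1 − 0.09) × (1 − 0.49) × (1 − 0.59) = 0.95 × 0.91 × 0.51 × 0.41 = 0.18076695
P(at least one) = 1 − 0.18076695 = 0.81923305

0.81923305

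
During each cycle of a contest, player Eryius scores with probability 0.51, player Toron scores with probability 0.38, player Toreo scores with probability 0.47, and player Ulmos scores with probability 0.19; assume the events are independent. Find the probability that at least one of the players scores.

P(none) = (1 − 0.51) × (1 − 0.38) × (1 − 0.47) × (1 − 0.19) = 0.49 × 0.62 × 0.53 × 0.81 = 0.13042134
P(at least one) = 1 − 0.13042134 = 0.86957866

0.86957866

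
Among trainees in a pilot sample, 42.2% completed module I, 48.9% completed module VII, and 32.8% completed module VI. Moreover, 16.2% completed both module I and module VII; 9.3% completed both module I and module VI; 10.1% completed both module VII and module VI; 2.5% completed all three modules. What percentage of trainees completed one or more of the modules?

90.8%

By inclusion–exclusion:
P(at least one) = 42.2 + 48.9 + 32.8 − 16.2 − 9.3 − 10.1 + 2.5 = 90.8%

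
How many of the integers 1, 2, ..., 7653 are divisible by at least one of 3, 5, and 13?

Using inclusion–exclusion:
floor(7653/3) + floor(7653/5) + floor(7653/13) − floor(7653/15) − floor(7653/39) − floor(7653/65) + floor(7653/195) = 2551 + 1530 + 588 − 510 − 196 − 117 + 39 = 3885

3885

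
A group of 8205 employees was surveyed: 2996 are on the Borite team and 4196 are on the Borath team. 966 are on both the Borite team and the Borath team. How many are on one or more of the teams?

6226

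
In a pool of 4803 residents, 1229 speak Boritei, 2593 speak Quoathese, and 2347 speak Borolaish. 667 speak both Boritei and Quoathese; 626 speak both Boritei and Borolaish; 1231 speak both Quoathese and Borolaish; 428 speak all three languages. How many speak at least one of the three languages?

4073

Using inclusion–exclusion:
N(≥1) = 1229 + 2593 + 2347 − 667 − 626 − 1231 + 428 = 4073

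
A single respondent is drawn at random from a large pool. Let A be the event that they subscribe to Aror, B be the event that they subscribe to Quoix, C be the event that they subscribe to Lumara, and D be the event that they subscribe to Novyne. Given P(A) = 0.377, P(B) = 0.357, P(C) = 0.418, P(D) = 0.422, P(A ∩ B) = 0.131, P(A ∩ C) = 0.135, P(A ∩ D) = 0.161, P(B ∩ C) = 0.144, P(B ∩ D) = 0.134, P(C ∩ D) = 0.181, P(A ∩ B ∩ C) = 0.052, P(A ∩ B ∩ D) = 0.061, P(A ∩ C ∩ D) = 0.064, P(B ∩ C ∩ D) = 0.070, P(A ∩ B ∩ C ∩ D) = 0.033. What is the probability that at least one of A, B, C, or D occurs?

P(A ∪ B ∪ C ∪ D) = 0.377 + 0.357 + 0.418 + 0.422 − 0.131 − 0.135 − 0.161 − 0.144 − 0.134 − 0.181 + 0.052 + 0.061 + 0.064 + 0.070 − 0.033 = 0.902

0.902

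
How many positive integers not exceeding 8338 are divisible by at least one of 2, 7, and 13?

By inclusion-exclusion,
4169 + 1191 + 641 − 595 − 320 − 91 + 45 = 5040

5040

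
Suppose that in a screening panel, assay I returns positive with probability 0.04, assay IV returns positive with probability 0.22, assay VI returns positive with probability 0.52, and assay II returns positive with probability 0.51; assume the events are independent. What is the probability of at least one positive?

0.82388224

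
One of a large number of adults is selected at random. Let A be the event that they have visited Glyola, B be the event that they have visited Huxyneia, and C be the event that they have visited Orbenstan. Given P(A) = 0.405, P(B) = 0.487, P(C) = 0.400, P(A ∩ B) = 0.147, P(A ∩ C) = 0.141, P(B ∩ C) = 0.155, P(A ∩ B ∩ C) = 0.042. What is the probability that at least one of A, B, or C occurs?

0.891

Apply inclusion-exclusion:
P(A ∪ B ∪ C) = 0.405 + 0.487 + 0.400 − 0.147 − 0.141 − 0.155 + 0.042 = 0.891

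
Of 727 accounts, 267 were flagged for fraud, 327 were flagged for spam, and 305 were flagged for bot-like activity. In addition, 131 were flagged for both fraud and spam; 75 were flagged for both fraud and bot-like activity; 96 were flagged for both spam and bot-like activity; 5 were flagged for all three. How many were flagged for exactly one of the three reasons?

310

By inclusion–exclusion (exactly-one form):
N(exactly one) = 267 + 327 + 305 − 2·131 − 2·75 − 2·96 + 3·5 = 310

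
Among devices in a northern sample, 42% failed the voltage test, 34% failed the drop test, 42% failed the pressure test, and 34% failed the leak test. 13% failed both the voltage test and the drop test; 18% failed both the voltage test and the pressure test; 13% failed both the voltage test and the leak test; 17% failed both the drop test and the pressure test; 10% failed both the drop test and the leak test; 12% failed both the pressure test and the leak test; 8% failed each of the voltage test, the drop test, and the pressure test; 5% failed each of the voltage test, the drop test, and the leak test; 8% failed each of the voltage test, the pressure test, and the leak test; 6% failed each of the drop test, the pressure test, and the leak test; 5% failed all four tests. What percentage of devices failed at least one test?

91%

By inclusion-exclusion,
P(at least one) = 42 + 34 + 42 + 34 − 13 − 18 − 13 − 17 − 10 − 12 + 8 + 5 + 8 + 6 − 5 = 91%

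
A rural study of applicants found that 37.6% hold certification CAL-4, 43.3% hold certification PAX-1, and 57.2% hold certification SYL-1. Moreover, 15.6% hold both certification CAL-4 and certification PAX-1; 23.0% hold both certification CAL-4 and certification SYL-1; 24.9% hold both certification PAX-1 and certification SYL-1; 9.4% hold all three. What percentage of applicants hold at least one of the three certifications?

84.0%

P(union) = 37.6 + 43.3 + 57.2 − 15.6 − 23.0 − 24.9 + 9.4 = 84.0%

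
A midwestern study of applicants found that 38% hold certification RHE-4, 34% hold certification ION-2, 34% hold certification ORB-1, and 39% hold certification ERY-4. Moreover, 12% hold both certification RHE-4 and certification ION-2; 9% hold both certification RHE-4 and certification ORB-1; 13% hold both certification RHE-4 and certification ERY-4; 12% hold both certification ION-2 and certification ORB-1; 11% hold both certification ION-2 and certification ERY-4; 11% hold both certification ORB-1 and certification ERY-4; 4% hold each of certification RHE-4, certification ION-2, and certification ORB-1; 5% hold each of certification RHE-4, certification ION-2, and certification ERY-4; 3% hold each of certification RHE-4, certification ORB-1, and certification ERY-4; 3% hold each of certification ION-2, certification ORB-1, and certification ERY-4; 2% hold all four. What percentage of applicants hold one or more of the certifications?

90%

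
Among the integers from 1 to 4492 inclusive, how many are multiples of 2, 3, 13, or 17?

3191

2246 + 1497 + 345 + 264 − 748 − 172 − 132 − 115 − 88 − 20 + 57 + 44 + 10 + 6 − 3 = 3191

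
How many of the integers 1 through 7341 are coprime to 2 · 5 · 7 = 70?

2518

⌊7341/2⌋ + ⌊7341/5⌋ + ⌊7341/7⌋ − ⌊7341/10⌋ − ⌊7341/14⌋ − ⌊7341/35⌋ + ⌊7341/70⌋ = 3670 + 1468 + 1048 − 734 − 524 − 209 + 104 = 4823
7341 − 4823 = 2518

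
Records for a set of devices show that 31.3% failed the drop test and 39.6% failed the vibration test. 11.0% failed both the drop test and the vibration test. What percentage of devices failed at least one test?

59.9%

P(≥1) = 31.3 + 39.6 − 11.0 = 59.9%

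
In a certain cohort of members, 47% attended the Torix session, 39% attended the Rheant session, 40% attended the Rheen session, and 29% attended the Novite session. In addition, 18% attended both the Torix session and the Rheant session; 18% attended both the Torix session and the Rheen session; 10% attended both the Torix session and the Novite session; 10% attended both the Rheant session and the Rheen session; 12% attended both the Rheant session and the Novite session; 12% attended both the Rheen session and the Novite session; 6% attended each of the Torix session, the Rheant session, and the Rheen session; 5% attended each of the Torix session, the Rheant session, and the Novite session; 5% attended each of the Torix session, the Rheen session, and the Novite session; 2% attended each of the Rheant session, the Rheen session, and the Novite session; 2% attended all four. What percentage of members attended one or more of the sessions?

91%

Using inclusion–exclusion:
P(union) = 47 + 39 + 40 + 29 − 18 − 18 − 10 − 10 − 12 − 12 + 6 + 5 + 5 + 2 − 2 = 91%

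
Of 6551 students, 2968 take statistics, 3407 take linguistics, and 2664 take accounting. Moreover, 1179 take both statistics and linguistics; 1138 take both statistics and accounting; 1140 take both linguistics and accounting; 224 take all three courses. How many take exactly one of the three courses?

By inclusion–exclusion (exactly-one form):
N(exactly one) = 2968 + 3407 + 2664 − 2·1179 − 2·1138 − 2·1140 + 3·224 = 2797

2797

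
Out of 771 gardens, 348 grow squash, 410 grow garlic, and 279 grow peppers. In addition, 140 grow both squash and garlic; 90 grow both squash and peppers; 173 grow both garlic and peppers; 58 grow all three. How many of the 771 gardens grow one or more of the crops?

692

By inclusion–exclusion:
N(≥1) = 348 + 410 + 279 − 140 − 90 − 173 + 58 = 692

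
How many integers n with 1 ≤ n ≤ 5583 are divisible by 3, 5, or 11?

2875

floor(5583/3) + floor(5583/5) + floor(5583/11) − floor(5583/15) − floor(5583/33) − floor(5583/55) + floor(5583/165) = 1861 + 1116 + 507 − 372 − 169 − 101 + 33 = 2875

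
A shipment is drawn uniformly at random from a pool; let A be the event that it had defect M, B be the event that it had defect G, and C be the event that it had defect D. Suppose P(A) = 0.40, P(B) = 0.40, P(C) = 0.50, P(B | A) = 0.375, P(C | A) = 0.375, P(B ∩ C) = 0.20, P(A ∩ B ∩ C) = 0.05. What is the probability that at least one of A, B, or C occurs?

P(A ∩ B) = P(A)·P(B|A) = 0.40 × 0.375 = 0.15
P(A ∩ C) = P(A)·P(C|A) = 0.40 × 0.375 = 0.15
P(A ∪ B ∪ C) = 0.40 + 0.40 + 0.50 − 0.15 − 0.15 − 0.20 + 0.05 = 0.85

0.85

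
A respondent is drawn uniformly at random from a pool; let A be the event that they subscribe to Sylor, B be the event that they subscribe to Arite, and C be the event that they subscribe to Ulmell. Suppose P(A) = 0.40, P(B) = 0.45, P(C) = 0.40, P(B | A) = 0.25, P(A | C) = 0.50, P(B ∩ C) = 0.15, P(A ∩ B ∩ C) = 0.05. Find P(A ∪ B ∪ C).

P(A ∩ B) = P(A)·P(B|A) = 0.40 × 0.25 = 0.10
P(A ∩ C) = P(C)·P(A|C) = 0.40 × 0.50 = 0.20
Using inclusion–exclusion:
P(A ∪ B ∪ C) = 0.40 + 0.45 + 0.40 − 0.10 − 0.20 − 0.15 + 0.05 = 0.85

0.85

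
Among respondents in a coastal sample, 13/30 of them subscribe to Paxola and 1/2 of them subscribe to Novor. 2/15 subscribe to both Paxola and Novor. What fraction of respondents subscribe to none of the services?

1/5

Apply inclusion-exclusion:
P(≥1) = 13/30 + 1/2 − 2/15 = 4/5
P(none) = 1 − 4/5 = 1/5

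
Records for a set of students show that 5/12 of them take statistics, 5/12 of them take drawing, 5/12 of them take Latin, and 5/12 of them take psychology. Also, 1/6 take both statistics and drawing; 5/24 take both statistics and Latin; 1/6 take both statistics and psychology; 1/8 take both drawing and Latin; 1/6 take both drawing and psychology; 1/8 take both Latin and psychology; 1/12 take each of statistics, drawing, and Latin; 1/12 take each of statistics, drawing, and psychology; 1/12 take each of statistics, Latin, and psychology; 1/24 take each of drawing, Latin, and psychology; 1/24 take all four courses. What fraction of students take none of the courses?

Inclusion–exclusion gives
P(union) = 5/12 + 5/12 + 5/12 + 5/12 − 1/6 − 5/24 − 1/6 − 1/8 − 1/6 − 1/8 + 1/12 + 1/12 + 1/12 + 1/24 − 1/24 = 23/24
P(none) = 1 − 23/24 = 1/24

1/24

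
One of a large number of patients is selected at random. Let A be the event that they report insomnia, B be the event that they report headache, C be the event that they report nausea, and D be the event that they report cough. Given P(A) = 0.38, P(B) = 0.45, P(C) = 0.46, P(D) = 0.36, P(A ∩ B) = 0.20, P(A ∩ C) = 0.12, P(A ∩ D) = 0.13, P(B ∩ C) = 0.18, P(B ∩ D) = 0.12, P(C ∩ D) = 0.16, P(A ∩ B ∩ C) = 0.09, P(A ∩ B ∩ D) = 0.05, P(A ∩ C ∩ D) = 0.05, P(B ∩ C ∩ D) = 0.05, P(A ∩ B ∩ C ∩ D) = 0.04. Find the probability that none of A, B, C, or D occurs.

0.06

By inclusion-exclusion,
P(A ∪ B ∪ C ∪ D) = 0.38 + 0.45 + 0.46 + 0.36 − 0.20 − 0.12 − 0.13 − 0.18 − 0.12 − 0.16 + 0.09 + 0.05 + 0.05 + 0.05 − 0.04 = 0.94
P(none) = 1 − 0.94 = 0.06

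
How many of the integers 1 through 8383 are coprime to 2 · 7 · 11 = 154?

3266

By inclusion–exclusion:
⌊8383/2⌋ + ⌊8383/7⌋ + ⌊8383/11⌋ − ⌊8383/14⌋ − ⌊8383/22⌋ − ⌊8383/77⌋ + ⌊8383/154⌋ = 4191 + 1197 + 762 − 598 − 381 − 108 + 54 = 5117
8383 − 5117 = 3266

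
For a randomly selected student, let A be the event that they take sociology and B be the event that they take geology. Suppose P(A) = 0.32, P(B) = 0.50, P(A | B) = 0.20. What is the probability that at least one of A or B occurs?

P(A ∩ B) = P(B)·P(A|B) = 0.50 × 0.20 = 0.10
P(A ∪ B) = 0.32 + 0.50 − 0.10 = 0.72

0.72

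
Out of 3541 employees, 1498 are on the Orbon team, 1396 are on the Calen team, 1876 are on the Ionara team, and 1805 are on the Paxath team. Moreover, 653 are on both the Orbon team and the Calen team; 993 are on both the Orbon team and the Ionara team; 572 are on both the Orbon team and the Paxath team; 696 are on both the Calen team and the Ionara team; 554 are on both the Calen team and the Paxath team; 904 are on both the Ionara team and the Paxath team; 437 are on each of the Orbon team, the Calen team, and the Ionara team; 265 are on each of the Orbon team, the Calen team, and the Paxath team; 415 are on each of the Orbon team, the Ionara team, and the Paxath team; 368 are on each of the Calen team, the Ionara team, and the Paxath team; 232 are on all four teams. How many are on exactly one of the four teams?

1358

By inclusion–exclusion (exactly-one form):
N(exactly one) = 1498 + 1396 + 1876 + 1805 − 2·653 − 2·993 − 2·572 − 2·696 − 2·554 − 2·904 + 3·437 + 3·265 + 3·415 + 3·368 − 4·232 = 1358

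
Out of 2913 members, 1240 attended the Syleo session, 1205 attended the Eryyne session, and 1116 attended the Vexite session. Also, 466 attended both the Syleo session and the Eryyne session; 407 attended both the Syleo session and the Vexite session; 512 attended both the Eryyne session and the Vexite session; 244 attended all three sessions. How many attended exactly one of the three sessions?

N(exactly one) = 1240 + 1205 + 1116 − 2·466 − 2·407 − 2·512 + 3·244 = 1523

1523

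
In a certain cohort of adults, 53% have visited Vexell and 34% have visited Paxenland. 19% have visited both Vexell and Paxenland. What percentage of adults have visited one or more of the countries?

By inclusion–exclusion:
P(≥1) = 53 + 34 − 19 = 68%

68%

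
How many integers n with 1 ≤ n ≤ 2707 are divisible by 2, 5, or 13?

1707

⌊2707/2⌋ + ⌊2707/5⌋ + ⌊2707/13⌋ − ⌊2707/10⌋ − ⌊2707/26⌋ − ⌊2707/65⌋ + ⌊2707/130⌋ = 1353 + 541 + 208 − 270 − 104 − 41 + 20 = 1707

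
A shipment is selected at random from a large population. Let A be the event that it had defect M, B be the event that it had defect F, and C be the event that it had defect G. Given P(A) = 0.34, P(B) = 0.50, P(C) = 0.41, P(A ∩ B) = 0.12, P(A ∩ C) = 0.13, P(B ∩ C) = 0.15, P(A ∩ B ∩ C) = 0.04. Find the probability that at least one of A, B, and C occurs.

0.89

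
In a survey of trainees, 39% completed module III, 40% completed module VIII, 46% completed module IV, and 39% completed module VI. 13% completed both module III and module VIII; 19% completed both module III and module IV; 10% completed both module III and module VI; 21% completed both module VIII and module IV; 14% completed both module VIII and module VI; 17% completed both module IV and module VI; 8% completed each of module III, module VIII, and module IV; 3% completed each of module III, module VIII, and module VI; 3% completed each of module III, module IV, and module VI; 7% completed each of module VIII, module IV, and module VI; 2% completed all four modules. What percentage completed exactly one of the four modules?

Using the inclusion–exclusion count for exactly one event:
P(exactly one) = 39 + 40 + 46 + 39 − 2·13 − 2·19 − 2·10 − 2·21 − 2·14 − 2·17 + 3·8 + 3·3 + 3·3 + 3·7 − 4·2 = 31%

31%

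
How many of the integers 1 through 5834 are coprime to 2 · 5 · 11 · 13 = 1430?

1959

floor(5834/2) + floor(5834/5) + floor(5834/11) + floor(5834/13) − floor(5834/10) − floor(5834/22) − floor(5834/26) − floor(5834/55) − floor(5834/65) − floor(5834/143) + floor(5834/110) + floor(5834/130) + floor(5834/286) + floor(5834/715) − floor(5834/1430) = 2917 + 1166 + 530 + 448 − 583 − 265 − 224 − 106 − 89 − 40 + 53 + 44 + 20 + 8 − 4 = 3875
5834 − 3875 = 1959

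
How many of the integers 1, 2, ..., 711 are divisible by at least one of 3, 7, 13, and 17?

358

By inclusion–exclusion:
⌊711/3⌋ + ⌊711/7⌋ + ⌊711/13⌋ + ⌊711/17⌋ − ⌊711/21⌋ − ⌊711/39⌋ − ⌊711/51⌋ − ⌊711/91⌋ − ⌊711/119⌋ − ⌊711/221⌋ + ⌊711/273⌋ + ⌊711/357⌋ + ⌊711/663⌋ + ⌊711/1547⌋ − ⌊711/4641⌋ = 237 + 101 + 54 + 41 − 33 − 18 − 13 − 7 − 5 − 3 + 2 + 1 + 1 + 0 − 0 = 358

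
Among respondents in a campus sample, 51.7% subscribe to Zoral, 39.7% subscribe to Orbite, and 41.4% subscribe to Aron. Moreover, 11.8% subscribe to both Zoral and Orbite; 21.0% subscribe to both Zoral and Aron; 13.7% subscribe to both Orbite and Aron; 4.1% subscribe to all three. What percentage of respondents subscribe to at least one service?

90.4%

P(at least one) = 51.7 + 39.7 + 41.4 − 11.8 − 21.0 − 13.7 + 4.1 = 90.4%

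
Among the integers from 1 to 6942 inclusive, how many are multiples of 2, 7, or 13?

4196

floor(6942/2) + floor(6942/7) + floor(6942/13) − floor(6942/14) − floor(6942/26) − floor(6942/91) + floor(6942/182) = 3471 + 991 + 534 − 495 − 267 − 76 + 38 = 4196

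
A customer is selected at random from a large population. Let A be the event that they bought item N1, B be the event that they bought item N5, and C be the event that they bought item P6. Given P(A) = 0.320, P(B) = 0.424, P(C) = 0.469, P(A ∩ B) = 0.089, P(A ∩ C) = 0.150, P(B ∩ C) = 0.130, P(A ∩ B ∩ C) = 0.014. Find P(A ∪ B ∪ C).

0.858

By inclusion-exclusion,
P(A ∪ B ∪ C) = 0.320 + 0.424 + 0.469 − 0.089 − 0.150 − 0.130 + 0.014 = 0.858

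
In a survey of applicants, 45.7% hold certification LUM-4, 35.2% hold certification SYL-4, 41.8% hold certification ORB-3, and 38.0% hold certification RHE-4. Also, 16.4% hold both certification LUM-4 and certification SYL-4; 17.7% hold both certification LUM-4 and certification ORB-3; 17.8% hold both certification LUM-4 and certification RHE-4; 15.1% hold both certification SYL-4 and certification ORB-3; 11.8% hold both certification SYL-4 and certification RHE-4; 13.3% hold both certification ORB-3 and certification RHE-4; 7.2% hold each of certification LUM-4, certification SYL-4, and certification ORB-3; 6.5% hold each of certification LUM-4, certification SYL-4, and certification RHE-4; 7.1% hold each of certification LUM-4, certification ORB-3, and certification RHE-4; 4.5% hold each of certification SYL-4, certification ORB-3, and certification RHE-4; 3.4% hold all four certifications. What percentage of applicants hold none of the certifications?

9.5%

P(union) = 45.7 + 35.2 + 41.8 + 38.0 − 16.4 − 17.7 − 17.8 − 15.1 − 11.8 − 13.3 + 7.2 + 6.5 + 7.1 + 4.5 − 3.4 = 90.5%
P(none) = 100% − 90.5% = 9.5%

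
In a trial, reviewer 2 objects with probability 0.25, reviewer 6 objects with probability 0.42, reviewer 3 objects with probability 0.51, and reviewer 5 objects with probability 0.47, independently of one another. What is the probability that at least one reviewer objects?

P(none) = (1 − 0.25) × (1 − 0.42) × (1 − 0.51) × (1 − 0.47) = 0.75 × 0.58 × 0.49 × 0.53 = 0.1129695
P(at least one) = 1 − 0.1129695 = 0.8870305

0.8870305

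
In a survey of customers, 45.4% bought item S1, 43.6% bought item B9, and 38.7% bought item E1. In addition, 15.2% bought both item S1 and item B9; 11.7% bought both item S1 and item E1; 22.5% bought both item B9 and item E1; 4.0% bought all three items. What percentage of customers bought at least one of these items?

By inclusion–exclusion:
P(≥1) = 45.4 + 43.6 + 38.7 − 15.2 − 11.7 − 22.5 + 4.0 = 82.3%

82.3%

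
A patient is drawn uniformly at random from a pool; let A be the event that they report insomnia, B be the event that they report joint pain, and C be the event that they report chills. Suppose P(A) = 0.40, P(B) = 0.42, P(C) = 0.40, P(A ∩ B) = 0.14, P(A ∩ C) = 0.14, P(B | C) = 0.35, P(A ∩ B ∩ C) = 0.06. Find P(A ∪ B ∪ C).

P(B ∩ C) = P(C)·P(B|C) = 0.40 × 0.35 = 0.14
Inclusion–exclusion gives
P(A ∪ B ∪ C) = 0.40 + 0.42 + 0.40 − 0.14 − 0.14 − 0.14 + 0.06 = 0.86

0.86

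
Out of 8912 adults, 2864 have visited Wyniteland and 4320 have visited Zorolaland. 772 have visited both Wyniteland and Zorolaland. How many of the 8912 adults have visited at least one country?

6412

Inclusion–exclusion gives
N(≥1) = 2864 + 4320 − 772 = 6412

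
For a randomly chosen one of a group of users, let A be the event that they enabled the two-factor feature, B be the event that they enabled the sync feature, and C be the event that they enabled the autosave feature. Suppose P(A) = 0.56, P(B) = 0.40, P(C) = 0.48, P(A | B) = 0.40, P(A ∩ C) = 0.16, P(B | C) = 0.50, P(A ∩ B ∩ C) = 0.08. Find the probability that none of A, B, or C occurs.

0.04

P(A ∩ B) = P(B)·P(A|B) = 0.40 × 0.40 = 0.16
P(B ∩ C) = P(C)·P(B|C) = 0.48 × 0.50 = 0.24
P(A ∪ B ∪ C) = 0.56 + 0.40 + 0.48 − 0.16 − 0.16 − 0.24 + 0.08 = 0.96
P(none) = 1 − 0.96 = 0.04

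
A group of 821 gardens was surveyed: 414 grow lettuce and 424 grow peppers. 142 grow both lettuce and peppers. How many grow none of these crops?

By inclusion–exclusion:
|at least one| = 414 + 424 − 142 = 696
None: 821 − 696 = 125

125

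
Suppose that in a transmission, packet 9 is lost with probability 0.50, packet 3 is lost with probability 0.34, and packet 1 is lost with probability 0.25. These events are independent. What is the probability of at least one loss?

P(none) = (1 − 0.50) × (1 − 0.34) × (1 − 0.25) = 0.50 × 0.66 × 0.75 = 0.2475
P(at least one) = 1 − 0.2475 = 0.7525

0.7525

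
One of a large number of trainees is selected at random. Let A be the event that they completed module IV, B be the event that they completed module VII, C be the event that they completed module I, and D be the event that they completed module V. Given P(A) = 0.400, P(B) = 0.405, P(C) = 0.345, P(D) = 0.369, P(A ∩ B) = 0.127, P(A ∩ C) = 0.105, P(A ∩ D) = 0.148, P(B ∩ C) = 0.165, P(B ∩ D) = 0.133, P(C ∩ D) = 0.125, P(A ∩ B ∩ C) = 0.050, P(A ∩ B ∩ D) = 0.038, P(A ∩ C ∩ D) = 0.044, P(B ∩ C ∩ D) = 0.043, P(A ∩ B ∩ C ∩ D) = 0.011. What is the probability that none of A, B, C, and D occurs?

0.120

P(A ∪ B ∪ C ∪ D) = 0.400 + 0.405 + 0.345 + 0.369 − 0.127 − 0.105 − 0.148 − 0.165 − 0.133 − 0.125 + 0.050 + 0.038 + 0.044 + 0.043 − 0.011 = 0.880
P(none) = 1 − 0.880 = 0.120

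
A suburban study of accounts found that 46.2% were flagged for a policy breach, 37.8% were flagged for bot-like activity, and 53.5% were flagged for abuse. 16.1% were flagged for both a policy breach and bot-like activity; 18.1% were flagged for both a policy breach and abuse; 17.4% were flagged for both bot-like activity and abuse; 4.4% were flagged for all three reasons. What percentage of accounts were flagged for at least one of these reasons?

P(at least one) = 46.2 + 37.8 + 53.5 − 16.1 − 18.1 − 17.4 + 4.4 = 90.3%

90.3%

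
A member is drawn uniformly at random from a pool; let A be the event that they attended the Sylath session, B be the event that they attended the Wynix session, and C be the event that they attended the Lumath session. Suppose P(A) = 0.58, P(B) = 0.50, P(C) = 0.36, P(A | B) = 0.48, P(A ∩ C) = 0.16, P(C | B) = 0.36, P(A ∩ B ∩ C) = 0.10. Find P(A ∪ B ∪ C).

0.96

P(A ∩ B) = P(B)·P(A|B) = 0.50 × 0.48 = 0.24
P(B ∩ C) = P(B)·P(C|B) = 0.50 × 0.36 = 0.18
Inclusion–exclusion gives
P(A ∪ B ∪ C) = 0.58 + 0.50 + 0.36 − 0.24 − 0.16 − 0.18 + 0.10 = 0.96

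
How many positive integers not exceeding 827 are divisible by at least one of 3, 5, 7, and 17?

471

Apply inclusion-exclusion:
275 + 165 + 118 + 48 − 55 − 39 − 16 − 23 − 9 − 6 + 7 + 3 + 2 + 1 − 0 = 471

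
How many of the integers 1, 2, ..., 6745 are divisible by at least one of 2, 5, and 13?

4254

Using inclusion–exclusion:
3372 + 1349 + 518 − 674 − 259 − 103 + 51 = 4254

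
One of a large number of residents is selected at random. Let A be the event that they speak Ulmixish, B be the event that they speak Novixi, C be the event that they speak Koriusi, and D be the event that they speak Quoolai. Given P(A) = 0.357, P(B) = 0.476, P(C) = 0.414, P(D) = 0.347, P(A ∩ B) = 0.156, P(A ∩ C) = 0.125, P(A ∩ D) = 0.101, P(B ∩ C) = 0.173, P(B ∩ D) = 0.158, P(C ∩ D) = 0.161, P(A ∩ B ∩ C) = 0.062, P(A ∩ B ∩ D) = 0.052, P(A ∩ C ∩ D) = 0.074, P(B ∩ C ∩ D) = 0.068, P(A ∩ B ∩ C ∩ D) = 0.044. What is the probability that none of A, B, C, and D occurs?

0.068

P(A ∪ B ∪ C ∪ D) = 0.357 + 0.476 + 0.414 + 0.347 − 0.156 − 0.125 − 0.101 − 0.173 − 0.158 − 0.161 + 0.062 + 0.052 + 0.074 + 0.068 − 0.044 = 0.932
P(none) = 1 − 0.932 = 0.068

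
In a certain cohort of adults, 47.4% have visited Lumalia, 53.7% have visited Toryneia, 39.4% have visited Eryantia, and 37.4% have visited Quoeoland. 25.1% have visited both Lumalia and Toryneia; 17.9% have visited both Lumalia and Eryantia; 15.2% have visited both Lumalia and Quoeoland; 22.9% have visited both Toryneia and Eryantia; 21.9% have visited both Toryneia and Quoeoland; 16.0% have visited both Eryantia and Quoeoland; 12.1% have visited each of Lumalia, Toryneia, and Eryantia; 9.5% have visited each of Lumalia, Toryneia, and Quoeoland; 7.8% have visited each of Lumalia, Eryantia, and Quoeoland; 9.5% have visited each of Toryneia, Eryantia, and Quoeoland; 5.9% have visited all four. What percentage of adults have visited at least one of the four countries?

91.9%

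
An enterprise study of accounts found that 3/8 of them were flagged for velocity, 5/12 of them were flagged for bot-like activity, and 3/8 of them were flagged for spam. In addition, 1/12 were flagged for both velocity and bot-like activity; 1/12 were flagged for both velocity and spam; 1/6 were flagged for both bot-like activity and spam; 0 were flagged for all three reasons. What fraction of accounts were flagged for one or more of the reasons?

5/6

By inclusion-exclusion,
P(union) = 3/8 + 5/12 + 3/8 − 1/12 − 1/12 − 1/6 + 0 = 5/6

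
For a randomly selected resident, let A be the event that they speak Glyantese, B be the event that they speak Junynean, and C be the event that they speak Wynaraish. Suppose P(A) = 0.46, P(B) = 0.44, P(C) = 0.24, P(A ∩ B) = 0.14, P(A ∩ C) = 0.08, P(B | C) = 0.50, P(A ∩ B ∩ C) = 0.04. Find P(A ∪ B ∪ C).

0.84

P(B ∩ C) = P(C)·P(B|C) = 0.24 × 0.50 = 0.12
P(A ∪ B ∪ C) = 0.46 + 0.44 + 0.24 − 0.14 − 0.08 − 0.12 + 0.04 = 0.84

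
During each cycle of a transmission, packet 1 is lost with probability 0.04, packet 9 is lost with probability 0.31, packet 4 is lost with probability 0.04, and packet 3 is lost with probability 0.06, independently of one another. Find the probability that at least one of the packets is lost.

P(none) = (1 − 0.04) × (1 − 0.31) × (1 − 0.04) × (1 − 0.06) = 0.96 × 0.69 × 0.96 × 0.94 = 0.59774976
P(at least one) = 1 − 0.59774976 = 0.40225024

0.40225024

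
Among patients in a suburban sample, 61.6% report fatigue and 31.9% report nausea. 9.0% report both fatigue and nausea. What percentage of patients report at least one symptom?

By inclusion-exclusion,
P(≥1) = 61.6 + 31.9 − 9.0 = 84.5%

84.5%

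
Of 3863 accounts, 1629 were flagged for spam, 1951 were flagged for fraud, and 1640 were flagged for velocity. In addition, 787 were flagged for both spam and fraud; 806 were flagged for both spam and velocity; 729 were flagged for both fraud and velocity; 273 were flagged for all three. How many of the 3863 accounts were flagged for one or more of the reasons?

3171

Using inclusion–exclusion:
N(≥1) = 1629 + 1951 + 1640 − 787 − 806 − 729 + 273 = 3171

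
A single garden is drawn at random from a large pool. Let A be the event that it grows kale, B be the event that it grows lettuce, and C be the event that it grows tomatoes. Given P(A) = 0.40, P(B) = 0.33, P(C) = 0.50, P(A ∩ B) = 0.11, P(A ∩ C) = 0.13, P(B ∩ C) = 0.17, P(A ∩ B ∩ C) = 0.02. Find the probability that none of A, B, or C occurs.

P(A ∪ B ∪ C) = 0.40 + 0.33 + 0.50 − 0.11 − 0.13 − 0.17 + 0.02 = 0.84
P(none) = 1 − 0.84 = 0.16

0.16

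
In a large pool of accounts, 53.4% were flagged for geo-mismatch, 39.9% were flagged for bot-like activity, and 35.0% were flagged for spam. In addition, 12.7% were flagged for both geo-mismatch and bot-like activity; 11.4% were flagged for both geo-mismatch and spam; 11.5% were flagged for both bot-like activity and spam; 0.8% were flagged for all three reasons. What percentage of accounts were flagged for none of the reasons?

P(at least one) = 53.4 + 39.9 + 35.0 − 12.7 − 11.4 − 11.5 + 0.8 = 93.5%
P(none) = 100% − 93.5% = 6.5%

6.5%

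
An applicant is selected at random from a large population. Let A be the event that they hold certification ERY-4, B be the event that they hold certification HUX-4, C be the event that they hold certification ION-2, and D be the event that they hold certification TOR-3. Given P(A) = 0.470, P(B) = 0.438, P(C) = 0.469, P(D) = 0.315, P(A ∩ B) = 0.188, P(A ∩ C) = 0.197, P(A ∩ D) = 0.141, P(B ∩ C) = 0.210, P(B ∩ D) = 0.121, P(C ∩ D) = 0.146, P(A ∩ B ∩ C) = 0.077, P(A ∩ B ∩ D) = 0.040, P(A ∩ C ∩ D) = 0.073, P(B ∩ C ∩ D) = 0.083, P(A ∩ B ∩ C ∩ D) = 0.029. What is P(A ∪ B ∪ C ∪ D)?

P(A ∪ B ∪ C ∪ D) = 0.470 + 0.438 + 0.469 + 0.315 − 0.188 − 0.197 − 0.141 − 0.210 − 0.121 − 0.146 + 0.077 + 0.040 + 0.073 + 0.083 − 0.029 = 0.933

0.933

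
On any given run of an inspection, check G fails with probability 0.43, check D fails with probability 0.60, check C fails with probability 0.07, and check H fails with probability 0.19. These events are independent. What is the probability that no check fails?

0.1717524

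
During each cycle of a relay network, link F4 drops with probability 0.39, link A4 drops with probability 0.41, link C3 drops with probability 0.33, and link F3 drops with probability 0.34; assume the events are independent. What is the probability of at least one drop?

0.84085222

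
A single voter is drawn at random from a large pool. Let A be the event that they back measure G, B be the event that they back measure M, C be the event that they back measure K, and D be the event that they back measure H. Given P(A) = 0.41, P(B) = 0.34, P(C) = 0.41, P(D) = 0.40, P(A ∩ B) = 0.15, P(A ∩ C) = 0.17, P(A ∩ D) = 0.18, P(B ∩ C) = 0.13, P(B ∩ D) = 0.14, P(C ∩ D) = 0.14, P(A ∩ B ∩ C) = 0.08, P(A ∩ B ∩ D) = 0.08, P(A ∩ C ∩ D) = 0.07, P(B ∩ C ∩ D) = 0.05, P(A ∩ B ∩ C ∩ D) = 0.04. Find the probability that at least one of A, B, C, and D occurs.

0.89

Using inclusion–exclusion:
P(A ∪ B ∪ C ∪ D) = 0.41 + 0.34 + 0.41 + 0.40 − 0.15 − 0.17 − 0.18 − 0.13 − 0.14 − 0.14 + 0.08 + 0.08 + 0.07 + 0.05 − 0.04 = 0.89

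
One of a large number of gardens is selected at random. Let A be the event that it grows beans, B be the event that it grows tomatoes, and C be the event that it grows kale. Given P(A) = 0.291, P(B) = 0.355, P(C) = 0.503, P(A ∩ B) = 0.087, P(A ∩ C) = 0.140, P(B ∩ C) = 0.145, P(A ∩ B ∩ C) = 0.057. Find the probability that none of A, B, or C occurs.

P(A ∪ B ∪ C) = 0.291 + 0.355 + 0.503 − 0.087 − 0.140 − 0.145 + 0.057 = 0.834
P(none) = 1 − 0.834 = 0.166

0.166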